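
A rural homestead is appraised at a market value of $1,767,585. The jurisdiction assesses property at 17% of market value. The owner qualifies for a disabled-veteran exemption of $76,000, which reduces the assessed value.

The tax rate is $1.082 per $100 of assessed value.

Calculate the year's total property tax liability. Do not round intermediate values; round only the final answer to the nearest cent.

Assessed value = $1,767,585 × 0.17 = $300,489.45
Taxable value = $300,489.45 − $76,000 = $224,489.45
Tax = $224,489.45 × 0.01082 = $2,428.975849

$2,428.98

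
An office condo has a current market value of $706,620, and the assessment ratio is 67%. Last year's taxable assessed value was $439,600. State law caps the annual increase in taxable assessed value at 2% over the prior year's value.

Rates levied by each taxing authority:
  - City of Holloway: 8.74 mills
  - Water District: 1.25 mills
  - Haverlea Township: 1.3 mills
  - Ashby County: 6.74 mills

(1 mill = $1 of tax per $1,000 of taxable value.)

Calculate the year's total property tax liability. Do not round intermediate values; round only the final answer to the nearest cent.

$8,084.51

Uncapped assessed value = $706,620 × 0.67 = $473,435.4
Cap limit = $439,600 × 1.02 = $448,392
Taxable assessed value = min($473,435.4, $448,392) = $448,392 (cap binds)
City of Holloway: $448,392 × 0.00874 = $3,918.94608
Water District: $448,392 × 0.00125 = $560.49
Haverlea Township: $448,392 × 0.0013 = $582.9096
Ashby County: $448,392 × 0.00674 = $3,022.16208
Total = $8,084.50776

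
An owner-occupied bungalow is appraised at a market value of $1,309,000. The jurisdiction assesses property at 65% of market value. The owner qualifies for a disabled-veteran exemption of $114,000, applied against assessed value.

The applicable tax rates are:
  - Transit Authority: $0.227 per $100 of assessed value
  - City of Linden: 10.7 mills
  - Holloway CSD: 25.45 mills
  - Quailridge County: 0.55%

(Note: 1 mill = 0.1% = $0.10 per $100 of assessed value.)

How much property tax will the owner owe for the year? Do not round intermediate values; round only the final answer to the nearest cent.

$32,362.45

Assessed value = $1,309,000 × 0.65 = $850,850
Taxable value = $850,850 − $114,000 = $736,850
Transit Authority: $736,850 × 0.00227 = $1,672.6495
City of Linden: $736,850 × 0.0107 = $7,884.295
Holloway CSD: $736,850 × 0.02545 = $18,752.8325
Quailridge County: $736,850 × 0.0055 = $4,052.675
Total = $32,362.452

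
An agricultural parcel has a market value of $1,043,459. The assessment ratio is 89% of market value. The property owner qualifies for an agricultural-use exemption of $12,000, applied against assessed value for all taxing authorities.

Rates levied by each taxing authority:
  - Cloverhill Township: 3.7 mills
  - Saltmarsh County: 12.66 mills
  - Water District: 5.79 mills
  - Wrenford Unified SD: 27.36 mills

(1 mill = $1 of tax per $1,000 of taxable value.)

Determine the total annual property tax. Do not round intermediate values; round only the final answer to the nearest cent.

Assessed value = $1,043,459 × 0.89 = $928,678.51
Taxable value = $928,678.51 − $12,000 = $916,678.51
Cloverhill Township: $916,678.51 × 0.0037 = $3,391.710487
Saltmarsh County: $916,678.51 × 0.01266 = $11,605.1499366
Water District: $916,678.51 × 0.00579 = $5,307.5685729
Wrenford Unified SD: $916,678.51 × 0.02736 = $25,080.3240336
Total = $3,391.710487 + $11,605.1499366 + $5,307.5685729 + $25,080.3240336 = $45,384.7530301

$45,384.75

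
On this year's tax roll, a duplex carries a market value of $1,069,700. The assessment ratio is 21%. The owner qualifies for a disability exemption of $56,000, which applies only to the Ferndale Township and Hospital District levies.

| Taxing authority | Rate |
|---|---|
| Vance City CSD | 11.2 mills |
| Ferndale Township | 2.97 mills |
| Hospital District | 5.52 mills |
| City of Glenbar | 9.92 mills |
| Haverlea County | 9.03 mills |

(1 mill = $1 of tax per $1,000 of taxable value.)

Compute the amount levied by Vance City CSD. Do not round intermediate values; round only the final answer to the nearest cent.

Assessed value = $1,069,700 × 0.21 = $224,637
Vance City CSD taxable value = $224,637 (exemption does not apply)
Vance City CSD levy = $224,637 × 0.0112 = $2,515.9344

$2,515.93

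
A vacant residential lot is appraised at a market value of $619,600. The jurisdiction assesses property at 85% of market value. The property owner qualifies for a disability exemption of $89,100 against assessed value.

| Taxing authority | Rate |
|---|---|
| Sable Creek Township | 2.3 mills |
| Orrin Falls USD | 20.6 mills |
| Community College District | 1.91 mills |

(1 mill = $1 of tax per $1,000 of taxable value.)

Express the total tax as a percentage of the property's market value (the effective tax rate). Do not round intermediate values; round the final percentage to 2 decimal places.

1.75%

Assessed value = $619,600 × 0.85 = $526,660
Taxable value = $526,660 − $89,100 = $437,560
Sable Creek Township: $437,560 × 0.0023 = $1,006.388
Orrin Falls USD: $437,560 × 0.0206 = $9,013.736
Community College District: $437,560 × 0.00191 = $835.7396
Total tax = $10,855.8636
Effective rate = $10,855.8636 ÷ $619,600 = 1.75% of market value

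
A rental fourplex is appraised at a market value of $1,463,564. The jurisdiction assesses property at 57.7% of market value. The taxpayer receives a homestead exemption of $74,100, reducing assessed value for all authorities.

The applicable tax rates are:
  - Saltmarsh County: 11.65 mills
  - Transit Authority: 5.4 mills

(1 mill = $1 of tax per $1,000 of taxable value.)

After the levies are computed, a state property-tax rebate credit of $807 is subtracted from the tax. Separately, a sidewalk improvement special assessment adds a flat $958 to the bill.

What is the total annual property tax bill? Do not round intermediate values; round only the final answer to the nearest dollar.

$13,286

Assessed value = $1,463,564 × 0.577 = $844,476.428
Taxable value = $844,476.428 − $74,100 = $770,376.428
Saltmarsh County: $770,376.428 × 0.01165 = $8,974.8853862
Transit Authority: $770,376.428 × 0.0054 = $4,160.0327112
Levies subtotal = $13,134.9180974
After credit = $13,134.9180974 − $807 = $12,327.9180974
Total = $12,327.9180974 + $958 = $13,285.9180974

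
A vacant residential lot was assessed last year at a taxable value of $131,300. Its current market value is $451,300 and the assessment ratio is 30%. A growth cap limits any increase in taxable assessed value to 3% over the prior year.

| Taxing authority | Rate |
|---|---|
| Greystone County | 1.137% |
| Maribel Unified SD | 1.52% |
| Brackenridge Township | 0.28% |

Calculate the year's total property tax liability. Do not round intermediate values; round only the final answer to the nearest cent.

Uncapped assessed value = $451,300 × 0.3 = $135,390
Cap limit = $131,300 × 1.03 = $135,239
Taxable assessed value = min($135,390, $135,239) = $135,239 (cap binds)
Greystone County: $135,239 × 0.01137 = $1,537.66743
Maribel Unified SD: $135,239 × 0.0152 = $2,055.6328
Brackenridge Township: $135,239 × 0.0028 = $378.6692
Total = $3,971.96943

$3,971.97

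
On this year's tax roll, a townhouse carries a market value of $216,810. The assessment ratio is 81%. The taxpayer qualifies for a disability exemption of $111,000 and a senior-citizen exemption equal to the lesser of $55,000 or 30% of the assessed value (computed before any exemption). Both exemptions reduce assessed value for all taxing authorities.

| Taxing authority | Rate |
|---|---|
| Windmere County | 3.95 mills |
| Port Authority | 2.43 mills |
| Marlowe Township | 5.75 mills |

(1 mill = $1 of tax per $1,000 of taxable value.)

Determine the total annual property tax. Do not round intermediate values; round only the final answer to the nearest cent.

$144.73

Assessed value = $216,810 × 0.81 = $175,616.1
Senior-citizen exemption = min($55,000, 30% × $175,616.1) = min($55,000, $52,684.83) = $52,684.83 (percentage binds)
Taxable value = $175,616.1 − $111,000 − $52,684.83 = $11,931.27
Windmere County: $11,931.27 × 0.00395 = $47.1285165
Port Authority: $11,931.27 × 0.00243 = $28.9929861
Marlowe Township: $11,931.27 × 0.00575 = $68.6048025
Total = $144.7263051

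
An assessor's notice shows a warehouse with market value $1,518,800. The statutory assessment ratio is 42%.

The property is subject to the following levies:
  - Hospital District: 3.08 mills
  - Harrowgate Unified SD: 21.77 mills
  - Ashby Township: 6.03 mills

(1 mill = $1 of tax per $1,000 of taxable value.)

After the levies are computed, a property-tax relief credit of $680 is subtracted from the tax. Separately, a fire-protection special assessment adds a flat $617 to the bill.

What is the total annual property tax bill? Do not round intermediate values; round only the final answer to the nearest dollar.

$19,635

Assessed value = $1,518,800 × 0.42 = $637,896
Hospital District: $637,896 × 0.00308 = $1,964.71968
Harrowgate Unified SD: $637,896 × 0.02177 = $13,886.99592
Ashby Township: $637,896 × 0.00603 = $3,846.51288
Levies subtotal = $19,698.22848
After credit = $19,698.22848 − $680 = $19,018.22848
Total = $19,018.22848 + $617 = $19,635.22848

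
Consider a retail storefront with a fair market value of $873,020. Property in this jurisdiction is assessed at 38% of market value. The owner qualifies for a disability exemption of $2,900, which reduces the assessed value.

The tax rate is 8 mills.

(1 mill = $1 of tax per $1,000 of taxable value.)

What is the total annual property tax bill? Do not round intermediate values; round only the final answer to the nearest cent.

$2,630.78

Assessed value = $873,020 × 0.38 = $331,747.6
Taxable value = $331,747.6 − $2,900 = $328,847.6
Tax = $328,847.6 × 0.008 = $2,630.7808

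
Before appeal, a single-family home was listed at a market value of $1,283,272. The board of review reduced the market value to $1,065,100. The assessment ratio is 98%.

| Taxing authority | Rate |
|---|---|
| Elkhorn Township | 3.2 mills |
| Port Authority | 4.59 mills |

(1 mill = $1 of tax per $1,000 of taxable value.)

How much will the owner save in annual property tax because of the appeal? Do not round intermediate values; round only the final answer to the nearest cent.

Old assessed value = $1,283,272 × 0.98 = $1,257,606.56
New assessed value = $1,065,100 × 0.98 = $1,043,798
Combined rate = 0.0032 + 0.00459 = 0.00779
Old tax = $1,257,606.56 × 0.00779 = $9,796.7551024
New tax = $1,043,798 × 0.00779 = $8,131.18642
Reduction = $9,796.7551024 − $8,131.18642 = $1,665.5686824

$1,665.57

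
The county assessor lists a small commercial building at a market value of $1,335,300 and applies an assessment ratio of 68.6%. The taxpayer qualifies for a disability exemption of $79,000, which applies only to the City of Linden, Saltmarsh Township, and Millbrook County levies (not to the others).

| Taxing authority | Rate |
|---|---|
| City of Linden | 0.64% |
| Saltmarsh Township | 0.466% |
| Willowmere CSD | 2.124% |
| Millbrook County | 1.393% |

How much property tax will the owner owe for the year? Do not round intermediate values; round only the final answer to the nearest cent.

Assessed value = $1,335,300 × 0.686 = $916,015.8
City of Linden: ($916,015.8 − $79,000) × 0.0064 = $837,015.8 × 0.0064 = $5,356.90112
Saltmarsh Township: ($916,015.8 − $79,000) × 0.00466 = $837,015.8 × 0.00466 = $3,900.493628
Willowmere CSD: $916,015.8 × 0.02124 = $19,456.175592
Millbrook County: ($916,015.8 − $79,000) × 0.01393 = $837,015.8 × 0.01393 = $11,659.630094
Total = $40,373.200434

$40,373.20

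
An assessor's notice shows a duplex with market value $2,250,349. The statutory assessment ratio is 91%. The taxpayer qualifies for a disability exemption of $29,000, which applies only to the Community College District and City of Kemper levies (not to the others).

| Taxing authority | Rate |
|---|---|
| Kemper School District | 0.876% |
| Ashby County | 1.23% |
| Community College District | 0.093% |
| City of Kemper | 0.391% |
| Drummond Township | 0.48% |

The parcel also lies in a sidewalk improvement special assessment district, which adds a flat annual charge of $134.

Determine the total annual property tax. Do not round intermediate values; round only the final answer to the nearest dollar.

$62,862

Assessed value = $2,250,349 × 0.91 = $2,047,817.59
Kemper School District: $2,047,817.59 × 0.00876 = $17,938.8820884
Ashby County: $2,047,817.59 × 0.0123 = $25,188.156357
Community College District: ($2,047,817.59 − $29,000) × 0.00093 = $2,018,817.59 × 0.00093 = $1,877.5003587
City of Kemper: ($2,047,817.59 − $29,000) × 0.00391 = $2,018,817.59 × 0.00391 = $7,893.5767769
Drummond Township: $2,047,817.59 × 0.0048 = $9,829.524432
Levies subtotal = $62,727.640013
Total = $62,727.640013 + $134 = $62,861.640013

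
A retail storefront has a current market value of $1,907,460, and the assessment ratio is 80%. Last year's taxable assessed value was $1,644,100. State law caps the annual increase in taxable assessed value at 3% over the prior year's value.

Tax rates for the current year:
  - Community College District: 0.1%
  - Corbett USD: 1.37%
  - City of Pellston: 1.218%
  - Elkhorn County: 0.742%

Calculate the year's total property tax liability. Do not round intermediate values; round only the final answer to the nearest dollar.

Uncapped assessed value = $1,907,460 × 0.8 = $1,525,968
Cap limit = $1,644,100 × 1.03 = $1,693,423
Taxable assessed value = min($1,525,968, $1,693,423) = $1,525,968 (cap does not bind)
Community College District: $1,525,968 × 0.001 = $1,525.968
Corbett USD: $1,525,968 × 0.0137 = $20,905.7616
City of Pellston: $1,525,968 × 0.01218 = $18,586.29024
Elkhorn County: $1,525,968 × 0.00742 = $11,322.68256
Total = $52,340.7024

$52,341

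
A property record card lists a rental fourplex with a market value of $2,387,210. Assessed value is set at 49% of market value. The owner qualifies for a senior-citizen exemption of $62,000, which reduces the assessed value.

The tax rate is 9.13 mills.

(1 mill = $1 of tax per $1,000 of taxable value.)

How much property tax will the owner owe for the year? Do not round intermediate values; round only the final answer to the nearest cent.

Assessed value = $2,387,210 × 0.49 = $1,169,732.9
Taxable value = $1,169,732.9 − $62,000 = $1,107,732.9
Tax = $1,107,732.9 × 0.00913 = $10,113.601377

$10,113.60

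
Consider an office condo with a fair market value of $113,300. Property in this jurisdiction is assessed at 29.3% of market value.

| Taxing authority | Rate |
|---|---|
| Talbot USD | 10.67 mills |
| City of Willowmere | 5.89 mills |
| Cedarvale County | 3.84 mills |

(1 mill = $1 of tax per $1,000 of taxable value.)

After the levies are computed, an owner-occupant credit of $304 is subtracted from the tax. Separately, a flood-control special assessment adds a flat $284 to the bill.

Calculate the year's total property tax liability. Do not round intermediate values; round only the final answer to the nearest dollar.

$657

Assessed value = $113,300 × 0.293 = $33,196.9
Talbot USD: $33,196.9 × 0.01067 = $354.210923
City of Willowmere: $33,196.9 × 0.00589 = $195.529741
Cedarvale County: $33,196.9 × 0.00384 = $127.476096
Levies subtotal = $677.21676
After credit = $677.21676 − $304 = $373.21676
Total = $373.21676 + $284 = $657.21676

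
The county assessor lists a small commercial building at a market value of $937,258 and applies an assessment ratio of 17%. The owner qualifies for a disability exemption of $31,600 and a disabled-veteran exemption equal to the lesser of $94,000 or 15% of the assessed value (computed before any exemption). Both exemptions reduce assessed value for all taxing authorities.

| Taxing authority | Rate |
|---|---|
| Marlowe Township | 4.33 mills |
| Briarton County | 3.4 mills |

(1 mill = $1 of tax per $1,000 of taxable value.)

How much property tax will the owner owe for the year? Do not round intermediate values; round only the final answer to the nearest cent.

Assessed value = $937,258 × 0.17 = $159,333.86
Disabled-veteran exemption = min($94,000, 15% × $159,333.86) = min($94,000, $23,900.079) = $23,900.079 (percentage binds)
Taxable value = $159,333.86 − $31,600 − $23,900.079 = $103,833.781
Marlowe Township: $103,833.781 × 0.00433 = $449.60027173
Briarton County: $103,833.781 × 0.0034 = $353.0348554
Total = $802.63512713

$802.64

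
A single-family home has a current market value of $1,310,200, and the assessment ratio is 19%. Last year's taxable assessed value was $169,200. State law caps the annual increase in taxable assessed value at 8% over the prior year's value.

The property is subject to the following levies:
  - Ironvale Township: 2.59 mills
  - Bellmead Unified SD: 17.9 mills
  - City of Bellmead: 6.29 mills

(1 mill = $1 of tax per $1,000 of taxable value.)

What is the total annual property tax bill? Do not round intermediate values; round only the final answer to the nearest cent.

Uncapped assessed value = $1,310,200 × 0.19 = $248,938
Cap limit = $169,200 × 1.08 = $182,736
Taxable assessed value = min($248,938, $182,736) = $182,736 (cap binds)
Ironvale Township: $182,736 × 0.00259 = $473.28624
Bellmead Unified SD: $182,736 × 0.0179 = $3,270.9744
City of Bellmead: $182,736 × 0.00629 = $1,149.40944
Total = $4,893.67008

$4,893.67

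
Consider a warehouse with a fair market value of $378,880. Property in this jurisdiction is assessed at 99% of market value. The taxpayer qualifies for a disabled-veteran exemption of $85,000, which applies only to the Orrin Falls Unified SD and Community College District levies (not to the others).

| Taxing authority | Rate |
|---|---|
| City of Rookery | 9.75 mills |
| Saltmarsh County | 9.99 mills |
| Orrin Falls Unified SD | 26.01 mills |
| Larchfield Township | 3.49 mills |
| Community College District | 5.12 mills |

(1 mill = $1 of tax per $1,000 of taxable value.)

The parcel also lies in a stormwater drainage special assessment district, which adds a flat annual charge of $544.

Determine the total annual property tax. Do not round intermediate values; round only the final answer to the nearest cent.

Assessed value = $378,880 × 0.99 = $375,091.2
City of Rookery: $375,091.2 × 0.00975 = $3,657.1392
Saltmarsh County: $375,091.2 × 0.00999 = $3,747.161088
Orrin Falls Unified SD: ($375,091.2 − $85,000) × 0.02601 = $290,091.2 × 0.02601 = $7,545.272112
Larchfield Township: $375,091.2 × 0.00349 = $1,309.068288
Community College District: ($375,091.2 − $85,000) × 0.00512 = $290,091.2 × 0.00512 = $1,485.266944
Levies subtotal = $17,743.907632
Total = $17,743.907632 + $544 = $18,287.907632

$18,287.91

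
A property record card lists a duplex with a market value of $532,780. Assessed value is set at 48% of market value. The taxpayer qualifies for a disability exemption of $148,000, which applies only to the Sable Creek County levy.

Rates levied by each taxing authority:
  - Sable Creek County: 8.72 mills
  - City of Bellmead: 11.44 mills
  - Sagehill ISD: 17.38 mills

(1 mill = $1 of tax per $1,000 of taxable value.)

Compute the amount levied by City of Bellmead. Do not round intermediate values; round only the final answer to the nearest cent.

Assessed value = $532,780 × 0.48 = $255,734.4
City of Bellmead taxable value = $255,734.4 (exemption does not apply)
City of Bellmead levy = $255,734.4 × 0.01144 = $2,925.601536

$2,925.60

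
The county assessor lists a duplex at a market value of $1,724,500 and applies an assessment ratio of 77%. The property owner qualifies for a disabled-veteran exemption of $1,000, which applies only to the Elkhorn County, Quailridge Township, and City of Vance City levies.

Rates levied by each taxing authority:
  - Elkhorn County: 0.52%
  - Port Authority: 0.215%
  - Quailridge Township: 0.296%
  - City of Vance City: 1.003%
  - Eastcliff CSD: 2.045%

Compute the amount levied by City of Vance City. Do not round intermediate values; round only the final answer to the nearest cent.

$13,308.46

Assessed value = $1,724,500 × 0.77 = $1,327,865
City of Vance City taxable value = $1,327,865 − $1,000 = $1,326,865
City of Vance City levy = $1,326,865 × 0.01003 = $13,308.45595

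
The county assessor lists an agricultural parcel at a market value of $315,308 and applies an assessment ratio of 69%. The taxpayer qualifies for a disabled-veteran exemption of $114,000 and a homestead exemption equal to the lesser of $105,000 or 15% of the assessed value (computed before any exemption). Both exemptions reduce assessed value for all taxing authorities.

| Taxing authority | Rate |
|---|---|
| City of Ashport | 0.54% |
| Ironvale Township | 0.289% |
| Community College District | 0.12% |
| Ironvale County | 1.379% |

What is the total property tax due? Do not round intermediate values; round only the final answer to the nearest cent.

$1,651.21

Assessed value = $315,308 × 0.69 = $217,562.52
Homestead exemption = min($105,000, 15% × $217,562.52) = min($105,000, $32,634.378) = $32,634.378 (percentage binds)
Taxable value = $217,562.52 − $114,000 − $32,634.378 = $70,928.142
City of Ashport: $70,928.142 × 0.0054 = $383.0119668
Ironvale Township: $70,928.142 × 0.00289 = $204.98233038
Community College District: $70,928.142 × 0.0012 = $85.1137704
Ironvale County: $70,928.142 × 0.01379 = $978.09907818
Total = $1,651.20714576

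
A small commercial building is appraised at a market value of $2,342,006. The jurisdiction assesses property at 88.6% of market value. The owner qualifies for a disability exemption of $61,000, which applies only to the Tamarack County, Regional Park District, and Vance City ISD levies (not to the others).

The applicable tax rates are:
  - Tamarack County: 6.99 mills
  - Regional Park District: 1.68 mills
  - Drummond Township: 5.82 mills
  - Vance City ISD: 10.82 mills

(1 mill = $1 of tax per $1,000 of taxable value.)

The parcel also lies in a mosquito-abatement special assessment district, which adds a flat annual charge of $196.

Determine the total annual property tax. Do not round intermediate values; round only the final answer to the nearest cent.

Assessed value = $2,342,006 × 0.886 = $2,075,017.316
Tamarack County: ($2,075,017.316 − $61,000) × 0.00699 = $2,014,017.316 × 0.00699 = $14,077.98103884
Regional Park District: ($2,075,017.316 − $61,000) × 0.00168 = $2,014,017.316 × 0.00168 = $3,383.54909088
Drummond Township: $2,075,017.316 × 0.00582 = $12,076.60077912
Vance City ISD: ($2,075,017.316 − $61,000) × 0.01082 = $2,014,017.316 × 0.01082 = $21,791.66735912
Levies subtotal = $51,329.79826796
Total = $51,329.79826796 + $196 = $51,525.79826796

$51,525.80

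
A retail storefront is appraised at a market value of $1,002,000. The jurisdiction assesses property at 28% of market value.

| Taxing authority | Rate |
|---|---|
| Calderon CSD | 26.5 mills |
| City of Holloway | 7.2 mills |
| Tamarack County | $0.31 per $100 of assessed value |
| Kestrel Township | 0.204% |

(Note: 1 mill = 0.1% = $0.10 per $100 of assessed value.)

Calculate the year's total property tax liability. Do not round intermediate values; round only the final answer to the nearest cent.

Assessed value = $1,002,000 × 0.28 = $280,560
Calderon CSD: $280,560 × 0.0265 = $7,434.84
City of Holloway: $280,560 × 0.0072 = $2,020.032
Tamarack County: $280,560 × 0.0031 = $869.736
Kestrel Township: $280,560 × 0.00204 = $572.3424
Total = $10,896.9504

$10,896.95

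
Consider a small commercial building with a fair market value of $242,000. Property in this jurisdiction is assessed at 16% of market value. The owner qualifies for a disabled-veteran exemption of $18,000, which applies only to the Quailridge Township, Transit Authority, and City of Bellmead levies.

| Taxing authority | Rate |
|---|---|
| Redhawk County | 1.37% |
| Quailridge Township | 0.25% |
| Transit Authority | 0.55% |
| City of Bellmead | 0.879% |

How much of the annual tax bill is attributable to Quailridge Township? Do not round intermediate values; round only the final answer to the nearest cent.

Assessed value = $242,000 × 0.16 = $38,720
Quailridge Township taxable value = $38,720 − $18,000 = $20,720
Quailridge Township levy = $20,720 × 0.0025 = $51.8

$51.80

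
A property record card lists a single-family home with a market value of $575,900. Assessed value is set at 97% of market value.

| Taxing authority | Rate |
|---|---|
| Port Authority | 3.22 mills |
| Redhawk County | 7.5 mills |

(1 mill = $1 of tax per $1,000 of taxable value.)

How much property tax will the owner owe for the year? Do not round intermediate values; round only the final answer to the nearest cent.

$5,988.44

Assessed value = $575,900 × 0.97 = $558,623
Port Authority: $558,623 × 0.00322 = $1,798.76606
Redhawk County: $558,623 × 0.0075 = $4,189.6725
Total = $1,798.76606 + $4,189.6725 = $5,988.43856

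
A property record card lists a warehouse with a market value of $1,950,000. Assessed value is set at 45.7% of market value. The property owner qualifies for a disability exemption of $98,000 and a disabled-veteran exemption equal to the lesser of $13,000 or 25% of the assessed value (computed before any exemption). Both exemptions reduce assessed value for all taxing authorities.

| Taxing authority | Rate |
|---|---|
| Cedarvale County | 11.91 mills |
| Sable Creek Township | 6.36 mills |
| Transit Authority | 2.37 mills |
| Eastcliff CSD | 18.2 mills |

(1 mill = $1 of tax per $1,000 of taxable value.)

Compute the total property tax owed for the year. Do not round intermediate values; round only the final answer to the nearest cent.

$30,301.03

Assessed value = $1,950,000 × 0.457 = $891,150
Disabled-veteran exemption = min($13,000, 25% × $891,150) = min($13,000, $222,787.5) = $13,000 (dollar cap binds)
Taxable value = $891,150 − $98,000 − $13,000 = $780,150
Cedarvale County: $780,150 × 0.01191 = $9,291.5865
Sable Creek Township: $780,150 × 0.00636 = $4,961.754
Transit Authority: $780,150 × 0.00237 = $1,848.9555
Eastcliff CSD: $780,150 × 0.0182 = $14,198.73
Total = $30,301.026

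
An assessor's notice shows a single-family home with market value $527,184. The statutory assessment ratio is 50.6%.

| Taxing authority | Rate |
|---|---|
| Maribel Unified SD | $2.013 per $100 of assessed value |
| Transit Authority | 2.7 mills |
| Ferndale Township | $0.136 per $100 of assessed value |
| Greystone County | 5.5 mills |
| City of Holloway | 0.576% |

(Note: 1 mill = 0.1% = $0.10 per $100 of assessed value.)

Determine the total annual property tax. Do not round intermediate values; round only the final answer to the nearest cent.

$9,456.47

Assessed value = $527,184 × 0.506 = $266,755.104
Maribel Unified SD: $266,755.104 × 0.02013 = $5,369.78024352
Transit Authority: $266,755.104 × 0.0027 = $720.2387808
Ferndale Township: $266,755.104 × 0.00136 = $362.78694144
Greystone County: $266,755.104 × 0.0055 = $1,467.153072
City of Holloway: $266,755.104 × 0.00576 = $1,536.50939904
Total = $9,456.4684368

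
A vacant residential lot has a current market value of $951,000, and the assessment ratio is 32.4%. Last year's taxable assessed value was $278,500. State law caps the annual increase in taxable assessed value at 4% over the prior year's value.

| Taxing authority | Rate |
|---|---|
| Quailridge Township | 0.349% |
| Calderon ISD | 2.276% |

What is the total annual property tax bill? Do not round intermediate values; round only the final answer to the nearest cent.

Uncapped assessed value = $951,000 × 0.324 = $308,124
Cap limit = $278,500 × 1.04 = $289,640
Taxable assessed value = min($308,124, $289,640) = $289,640 (cap binds)
Quailridge Township: $289,640 × 0.00349 = $1,010.8436
Calderon ISD: $289,640 × 0.02276 = $6,592.2064
Total = $7,603.05

$7,603.05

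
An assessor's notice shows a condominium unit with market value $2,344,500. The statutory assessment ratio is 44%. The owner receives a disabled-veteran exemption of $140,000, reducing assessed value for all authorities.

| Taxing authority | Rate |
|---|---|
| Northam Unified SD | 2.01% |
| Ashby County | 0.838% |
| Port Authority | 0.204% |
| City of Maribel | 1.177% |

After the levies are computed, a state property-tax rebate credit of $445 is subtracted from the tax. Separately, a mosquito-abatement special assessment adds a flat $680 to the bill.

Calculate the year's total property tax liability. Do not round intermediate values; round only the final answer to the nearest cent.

$37,939.92

Assessed value = $2,344,500 × 0.44 = $1,031,580
Taxable value = $1,031,580 − $140,000 = $891,580
Northam Unified SD: $891,580 × 0.0201 = $17,920.758
Ashby County: $891,580 × 0.00838 = $7,471.4404
Port Authority: $891,580 × 0.00204 = $1,818.8232
City of Maribel: $891,580 × 0.01177 = $10,493.8966
Levies subtotal = $37,704.9182
After credit = $37,704.9182 − $445 = $37,259.9182
Total = $37,259.9182 + $680 = $37,939.9182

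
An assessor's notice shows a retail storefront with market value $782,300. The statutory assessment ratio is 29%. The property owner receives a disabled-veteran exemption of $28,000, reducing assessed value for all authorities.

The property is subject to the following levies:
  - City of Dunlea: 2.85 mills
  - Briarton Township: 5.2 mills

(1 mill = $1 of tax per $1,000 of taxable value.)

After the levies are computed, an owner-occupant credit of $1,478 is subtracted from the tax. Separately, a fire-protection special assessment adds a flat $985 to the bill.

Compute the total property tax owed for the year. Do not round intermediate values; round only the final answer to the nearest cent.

$1,107.88

Assessed value = $782,300 × 0.29 = $226,867
Taxable value = $226,867 − $28,000 = $198,867
City of Dunlea: $198,867 × 0.00285 = $566.77095
Briarton Township: $198,867 × 0.0052 = $1,034.1084
Levies subtotal = $1,600.87935
After credit = $1,600.87935 − $1,478 = $122.87935
Total = $122.87935 + $985 = $1,107.87935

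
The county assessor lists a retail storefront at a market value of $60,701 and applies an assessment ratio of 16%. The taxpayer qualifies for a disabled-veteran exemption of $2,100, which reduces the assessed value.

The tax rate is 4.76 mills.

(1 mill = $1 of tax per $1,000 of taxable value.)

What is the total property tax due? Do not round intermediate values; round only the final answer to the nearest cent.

Assessed value = $60,701 × 0.16 = $9,712.16
Taxable value = $9,712.16 − $2,100 = $7,612.16
Tax = $7,612.16 × 0.00476 = $36.2338816

$36.23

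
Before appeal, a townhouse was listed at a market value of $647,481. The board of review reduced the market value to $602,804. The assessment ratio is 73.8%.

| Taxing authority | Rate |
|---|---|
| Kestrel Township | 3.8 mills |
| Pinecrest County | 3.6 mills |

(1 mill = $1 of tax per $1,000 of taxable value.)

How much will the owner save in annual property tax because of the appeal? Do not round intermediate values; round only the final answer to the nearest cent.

$243.99

Old assessed value = $647,481 × 0.738 = $477,840.978
New assessed value = $602,804 × 0.738 = $444,869.352
Combined rate = 0.0038 + 0.0036 = 0.0074
Old tax = $477,840.978 × 0.0074 = $3,536.0232372
New tax = $444,869.352 × 0.0074 = $3,292.0332048
Reduction = $3,536.0232372 − $3,292.0332048 = $243.9900324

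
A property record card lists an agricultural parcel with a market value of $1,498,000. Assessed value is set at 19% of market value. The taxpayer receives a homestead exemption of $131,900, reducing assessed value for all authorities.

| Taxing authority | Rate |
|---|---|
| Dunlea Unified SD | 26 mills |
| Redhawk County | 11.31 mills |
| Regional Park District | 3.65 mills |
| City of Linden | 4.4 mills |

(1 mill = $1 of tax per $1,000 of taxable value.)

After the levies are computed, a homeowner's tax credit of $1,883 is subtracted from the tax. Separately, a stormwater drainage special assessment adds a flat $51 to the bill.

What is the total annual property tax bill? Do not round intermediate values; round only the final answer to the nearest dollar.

$5,095

Assessed value = $1,498,000 × 0.19 = $284,620
Taxable value = $284,620 − $131,900 = $152,720
Dunlea Unified SD: $152,720 × 0.026 = $3,970.72
Redhawk County: $152,720 × 0.01131 = $1,727.2632
Regional Park District: $152,720 × 0.00365 = $557.428
City of Linden: $152,720 × 0.0044 = $671.968
Levies subtotal = $6,927.3792
After credit = $6,927.3792 − $1,883 = $5,044.3792
Total = $5,044.3792 + $51 = $5,095.3792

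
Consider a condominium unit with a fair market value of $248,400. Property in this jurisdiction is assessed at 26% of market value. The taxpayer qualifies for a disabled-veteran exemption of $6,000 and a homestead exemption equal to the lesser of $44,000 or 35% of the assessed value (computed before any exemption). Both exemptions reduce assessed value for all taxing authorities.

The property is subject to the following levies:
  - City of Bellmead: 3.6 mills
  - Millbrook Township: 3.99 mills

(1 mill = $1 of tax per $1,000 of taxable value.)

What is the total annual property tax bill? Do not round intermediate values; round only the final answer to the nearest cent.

$273.09

Assessed value = $248,400 × 0.26 = $64,584
Homestead exemption = min($44,000, 35% × $64,584) = min($44,000, $22,604.4) = $22,604.4 (percentage binds)
Taxable value = $64,584 − $6,000 − $22,604.4 = $35,979.6
City of Bellmead: $35,979.6 × 0.0036 = $129.52656
Millbrook Township: $35,979.6 × 0.00399 = $143.558604
Total = $273.085164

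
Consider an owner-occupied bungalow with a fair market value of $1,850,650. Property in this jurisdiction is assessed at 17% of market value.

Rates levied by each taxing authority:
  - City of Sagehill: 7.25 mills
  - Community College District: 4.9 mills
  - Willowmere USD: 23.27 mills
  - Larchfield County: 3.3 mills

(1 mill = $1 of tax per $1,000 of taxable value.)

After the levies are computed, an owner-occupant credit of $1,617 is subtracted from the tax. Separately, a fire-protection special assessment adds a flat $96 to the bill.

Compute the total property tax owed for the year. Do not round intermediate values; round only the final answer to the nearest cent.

Assessed value = $1,850,650 × 0.17 = $314,610.5
City of Sagehill: $314,610.5 × 0.00725 = $2,280.926125
Community College District: $314,610.5 × 0.0049 = $1,541.59145
Willowmere USD: $314,610.5 × 0.02327 = $7,320.986335
Larchfield County: $314,610.5 × 0.0033 = $1,038.21465
Levies subtotal = $12,181.71856
After credit = $12,181.71856 − $1,617 = $10,564.71856
Total = $10,564.71856 + $96 = $10,660.71856

$10,660.72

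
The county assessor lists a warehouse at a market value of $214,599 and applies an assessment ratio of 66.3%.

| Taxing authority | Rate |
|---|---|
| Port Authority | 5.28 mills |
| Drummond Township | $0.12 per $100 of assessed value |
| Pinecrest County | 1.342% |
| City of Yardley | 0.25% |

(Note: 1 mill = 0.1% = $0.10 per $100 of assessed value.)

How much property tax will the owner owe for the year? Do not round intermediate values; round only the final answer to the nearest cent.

Assessed value = $214,599 × 0.663 = $142,279.137
Port Authority: $142,279.137 × 0.00528 = $751.23384336
Drummond Township: $142,279.137 × 0.0012 = $170.7349644
Pinecrest County: $142,279.137 × 0.01342 = $1,909.38601854
City of Yardley: $142,279.137 × 0.0025 = $355.6978425
Total = $3,187.0526688

$3,187.05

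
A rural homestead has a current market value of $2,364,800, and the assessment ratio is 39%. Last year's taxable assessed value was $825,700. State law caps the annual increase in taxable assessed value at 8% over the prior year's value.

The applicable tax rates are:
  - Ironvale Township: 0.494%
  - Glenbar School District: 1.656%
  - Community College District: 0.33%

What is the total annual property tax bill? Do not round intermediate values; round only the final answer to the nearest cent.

$22,115.55

Uncapped assessed value = $2,364,800 × 0.39 = $922,272
Cap limit = $825,700 × 1.08 = $891,756
Taxable assessed value = min($922,272, $891,756) = $891,756 (cap binds)
Ironvale Township: $891,756 × 0.00494 = $4,405.27464
Glenbar School District: $891,756 × 0.01656 = $14,767.47936
Community College District: $891,756 × 0.0033 = $2,942.7948
Total = $22,115.5488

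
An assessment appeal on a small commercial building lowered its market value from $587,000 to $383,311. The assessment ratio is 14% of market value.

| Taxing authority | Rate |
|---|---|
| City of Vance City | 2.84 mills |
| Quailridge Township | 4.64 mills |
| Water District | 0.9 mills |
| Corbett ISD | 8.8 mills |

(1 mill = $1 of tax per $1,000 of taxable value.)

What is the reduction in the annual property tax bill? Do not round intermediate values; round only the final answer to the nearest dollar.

$490

Old assessed value = $587,000 × 0.14 = $82,180
New assessed value = $383,311 × 0.14 = $53,663.54
Combined rate = 0.00284 + 0.00464 + 0.0009 + 0.0088 = 0.01718
Old tax = $82,180 × 0.01718 = $1,411.8524
New tax = $53,663.54 × 0.01718 = $921.9396172
Reduction = $1,411.8524 − $921.9396172 = $489.9127828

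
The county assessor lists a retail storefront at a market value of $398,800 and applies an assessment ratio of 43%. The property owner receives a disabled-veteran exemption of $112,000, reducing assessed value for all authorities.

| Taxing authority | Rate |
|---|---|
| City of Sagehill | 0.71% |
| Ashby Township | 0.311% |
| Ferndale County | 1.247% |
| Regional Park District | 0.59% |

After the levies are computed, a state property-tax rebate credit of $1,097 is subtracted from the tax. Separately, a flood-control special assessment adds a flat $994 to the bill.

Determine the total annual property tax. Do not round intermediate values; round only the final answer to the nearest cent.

Assessed value = $398,800 × 0.43 = $171,484
Taxable value = $171,484 − $112,000 = $59,484
City of Sagehill: $59,484 × 0.0071 = $422.3364
Ashby Township: $59,484 × 0.00311 = $184.99524
Ferndale County: $59,484 × 0.01247 = $741.76548
Regional Park District: $59,484 × 0.0059 = $350.9556
Levies subtotal = $1,700.05272
After credit = $1,700.05272 − $1,097 = $603.05272
Total = $603.05272 + $994 = $1,597.05272

$1,597.05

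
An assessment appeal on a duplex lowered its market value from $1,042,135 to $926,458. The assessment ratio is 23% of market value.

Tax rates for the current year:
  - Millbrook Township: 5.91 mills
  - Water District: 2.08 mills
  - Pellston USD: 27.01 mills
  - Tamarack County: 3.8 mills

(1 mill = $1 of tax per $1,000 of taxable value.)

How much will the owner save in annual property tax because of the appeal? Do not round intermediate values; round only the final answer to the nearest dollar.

$1,032

Old assessed value = $1,042,135 × 0.23 = $239,691.05
New assessed value = $926,458 × 0.23 = $213,085.34
Combined rate = 0.00591 + 0.00208 + 0.02701 + 0.0038 = 0.0388
Old tax = $239,691.05 × 0.0388 = $9,300.01274
New tax = $213,085.34 × 0.0388 = $8,267.711192
Reduction = $9,300.01274 − $8,267.711192 = $1,032.301548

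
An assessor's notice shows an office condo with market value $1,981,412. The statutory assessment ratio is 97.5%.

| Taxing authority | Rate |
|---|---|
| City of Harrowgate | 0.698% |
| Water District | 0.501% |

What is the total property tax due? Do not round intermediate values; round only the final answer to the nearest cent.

Assessed value = $1,981,412 × 0.975 = $1,931,876.7
City of Harrowgate: $1,931,876.7 × 0.00698 = $13,484.499366
Water District: $1,931,876.7 × 0.00501 = $9,678.702267
Total = $13,484.499366 + $9,678.702267 = $23,163.201633

$23,163.20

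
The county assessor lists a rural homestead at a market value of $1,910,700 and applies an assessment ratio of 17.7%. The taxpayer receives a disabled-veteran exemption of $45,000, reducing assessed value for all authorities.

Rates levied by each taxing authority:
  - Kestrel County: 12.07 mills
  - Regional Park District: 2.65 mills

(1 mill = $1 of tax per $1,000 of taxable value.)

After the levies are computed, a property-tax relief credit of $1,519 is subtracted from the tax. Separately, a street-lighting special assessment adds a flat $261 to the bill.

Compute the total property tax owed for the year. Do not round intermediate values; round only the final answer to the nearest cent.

$3,057.81

Assessed value = $1,910,700 × 0.177 = $338,193.9
Taxable value = $338,193.9 − $45,000 = $293,193.9
Kestrel County: $293,193.9 × 0.01207 = $3,538.850373
Regional Park District: $293,193.9 × 0.00265 = $776.963835
Levies subtotal = $4,315.814208
After credit = $4,315.814208 − $1,519 = $2,796.814208
Total = $2,796.814208 + $261 = $3,057.814208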